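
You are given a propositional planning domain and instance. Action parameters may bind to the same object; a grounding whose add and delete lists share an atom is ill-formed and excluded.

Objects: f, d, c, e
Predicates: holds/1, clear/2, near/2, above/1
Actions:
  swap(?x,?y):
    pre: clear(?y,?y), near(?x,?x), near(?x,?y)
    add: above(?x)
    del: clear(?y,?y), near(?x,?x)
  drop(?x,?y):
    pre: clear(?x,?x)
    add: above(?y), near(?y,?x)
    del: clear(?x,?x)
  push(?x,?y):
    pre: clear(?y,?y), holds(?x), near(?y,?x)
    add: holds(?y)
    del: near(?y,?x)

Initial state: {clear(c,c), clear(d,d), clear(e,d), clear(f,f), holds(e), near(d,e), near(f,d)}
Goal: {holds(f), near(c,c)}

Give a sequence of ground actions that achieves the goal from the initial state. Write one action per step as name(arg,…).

drop(c,c); push(e,d); push(d,f)

1. drop(c,c)  →  {above(c), clear(d,d), clear(e,d), clear(f,f), holds(e), near(c,c), near(d,e), near(f,d)}
2. push(e,d)  →  {above(c), clear(d,d), clear(e,d), clear(f,f), holds(d), holds(e), near(c,c), near(f,d)}
3. push(d,f)  →  {above(c), clear(d,d), clear(e,d), clear(f,f), holds(d), holds(e), holds(f), near(c,c)}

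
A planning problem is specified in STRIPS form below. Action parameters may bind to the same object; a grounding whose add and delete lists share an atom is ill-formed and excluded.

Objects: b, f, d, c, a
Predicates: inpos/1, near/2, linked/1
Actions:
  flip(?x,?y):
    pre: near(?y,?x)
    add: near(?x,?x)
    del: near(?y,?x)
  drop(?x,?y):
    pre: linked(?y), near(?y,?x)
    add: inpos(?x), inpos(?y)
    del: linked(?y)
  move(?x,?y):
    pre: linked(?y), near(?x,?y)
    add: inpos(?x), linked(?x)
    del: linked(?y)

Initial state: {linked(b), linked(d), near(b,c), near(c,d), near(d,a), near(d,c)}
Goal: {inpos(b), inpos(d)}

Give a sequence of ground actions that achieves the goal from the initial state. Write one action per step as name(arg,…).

drop(c,b); drop(c,d)

1. drop(c,b)  →  {inpos(b), inpos(c), linked(d), near(b,c), near(c,d), near(d,a), near(d,c)}
2. drop(c,d)  →  {inpos(b), inpos(c), inpos(d), near(b,c), near(c,d), near(d,a), near(d,c)}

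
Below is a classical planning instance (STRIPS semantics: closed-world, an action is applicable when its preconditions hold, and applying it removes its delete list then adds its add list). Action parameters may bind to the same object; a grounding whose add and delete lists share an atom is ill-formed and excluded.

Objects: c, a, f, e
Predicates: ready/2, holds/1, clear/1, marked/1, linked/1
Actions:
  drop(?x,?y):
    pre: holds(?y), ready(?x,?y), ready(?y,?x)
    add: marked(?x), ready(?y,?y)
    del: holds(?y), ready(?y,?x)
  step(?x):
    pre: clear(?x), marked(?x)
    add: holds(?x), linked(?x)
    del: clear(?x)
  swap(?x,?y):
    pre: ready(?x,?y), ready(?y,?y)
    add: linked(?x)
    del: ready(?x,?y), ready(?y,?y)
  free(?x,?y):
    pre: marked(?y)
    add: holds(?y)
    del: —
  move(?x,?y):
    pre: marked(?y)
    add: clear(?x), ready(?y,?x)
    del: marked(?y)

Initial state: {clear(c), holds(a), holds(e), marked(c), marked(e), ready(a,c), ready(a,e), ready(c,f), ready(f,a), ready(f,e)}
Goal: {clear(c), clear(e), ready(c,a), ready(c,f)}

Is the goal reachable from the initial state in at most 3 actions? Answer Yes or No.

1. move(a,c)  →  {clear(a), clear(c), holds(a), holds(e), marked(e), ready(a,c), ready(a,e), ready(c,a), ready(c,f), ready(f,a), ready(f,e)}
2. move(e,e)  →  {clear(a), clear(c), clear(e), holds(a), holds(e), ready(a,c), ready(a,e), ready(c,a), ready(c,f), ready(e,e), ready(f,a), ready(f,e)}
optimal plan length = 2; 2 ≤ 3

Yes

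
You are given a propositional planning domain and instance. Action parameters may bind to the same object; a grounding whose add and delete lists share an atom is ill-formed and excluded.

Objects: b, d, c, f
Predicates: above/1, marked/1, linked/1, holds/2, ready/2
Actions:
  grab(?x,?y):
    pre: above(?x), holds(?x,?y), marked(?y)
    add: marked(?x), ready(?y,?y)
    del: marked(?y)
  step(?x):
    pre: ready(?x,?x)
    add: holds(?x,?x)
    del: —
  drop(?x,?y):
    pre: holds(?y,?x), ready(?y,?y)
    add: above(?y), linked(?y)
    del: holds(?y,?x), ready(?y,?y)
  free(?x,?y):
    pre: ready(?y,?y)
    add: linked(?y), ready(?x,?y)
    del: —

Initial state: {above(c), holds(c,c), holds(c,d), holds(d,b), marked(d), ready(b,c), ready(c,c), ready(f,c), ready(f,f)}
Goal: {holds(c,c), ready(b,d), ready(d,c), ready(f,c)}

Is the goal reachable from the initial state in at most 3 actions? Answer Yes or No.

1. grab(c,d)  →  {above(c), holds(c,c), holds(c,d), holds(d,b), marked(c), ready(b,c), ready(c,c), ready(d,d), ready(f,c), ready(f,f)}
2. free(b,d)  →  {above(c), holds(c,c), holds(c,d), holds(d,b), linked(d), marked(c), ready(b,c), ready(b,d), ready(c,c), ready(d,d), ready(f,c), ready(f,f)}
3. free(d,c)  →  {above(c), holds(c,c), holds(c,d), holds(d,b), linked(c), linked(d), marked(c), ready(b,c), ready(b,d), ready(c,c), ready(d,c), ready(d,d), ready(f,c), ready(f,f)}
optimal plan length = 3; 3 ≤ 3

Yes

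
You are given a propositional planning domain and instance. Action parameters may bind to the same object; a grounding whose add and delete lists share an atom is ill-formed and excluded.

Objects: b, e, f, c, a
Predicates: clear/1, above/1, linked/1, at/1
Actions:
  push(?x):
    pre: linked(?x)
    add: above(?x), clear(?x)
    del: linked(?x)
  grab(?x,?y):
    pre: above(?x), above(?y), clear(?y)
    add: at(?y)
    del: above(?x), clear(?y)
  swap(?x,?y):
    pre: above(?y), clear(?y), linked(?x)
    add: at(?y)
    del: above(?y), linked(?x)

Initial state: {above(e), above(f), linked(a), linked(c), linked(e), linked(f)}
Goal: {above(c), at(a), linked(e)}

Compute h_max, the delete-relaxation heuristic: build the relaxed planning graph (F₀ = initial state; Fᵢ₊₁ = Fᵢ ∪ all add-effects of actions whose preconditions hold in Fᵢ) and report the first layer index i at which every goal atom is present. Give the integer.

F0 = init (6 atoms)
F1 = F0 ∪ {above(a), above(c), clear(a), clear(c), clear(e), clear(f)}  (12 atoms)
F2 = F1 ∪ {at(a), at(c), at(e), at(f)}  (16 atoms)
goal ⊆ F2  ⇒  h_max = 2

2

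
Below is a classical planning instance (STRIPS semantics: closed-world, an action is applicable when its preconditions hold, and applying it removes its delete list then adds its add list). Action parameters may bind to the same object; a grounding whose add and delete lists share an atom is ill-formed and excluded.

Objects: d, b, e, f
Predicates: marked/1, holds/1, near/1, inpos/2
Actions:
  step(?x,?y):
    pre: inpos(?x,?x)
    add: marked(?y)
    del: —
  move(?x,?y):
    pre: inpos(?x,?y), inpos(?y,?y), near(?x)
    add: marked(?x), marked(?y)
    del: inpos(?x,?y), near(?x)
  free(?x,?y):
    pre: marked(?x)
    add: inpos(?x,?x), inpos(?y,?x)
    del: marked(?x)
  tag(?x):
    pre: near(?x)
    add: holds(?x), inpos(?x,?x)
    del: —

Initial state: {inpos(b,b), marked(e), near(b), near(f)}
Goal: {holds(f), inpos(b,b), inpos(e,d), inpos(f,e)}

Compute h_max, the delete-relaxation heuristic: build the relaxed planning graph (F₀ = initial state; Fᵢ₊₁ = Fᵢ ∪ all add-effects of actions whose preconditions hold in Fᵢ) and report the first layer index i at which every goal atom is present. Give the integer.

2

F0 = init (4 atoms)
F1 = F0 ∪ {holds(b), holds(f), inpos(b,e), inpos(d,e), inpos(e,e), inpos(f,e), inpos(f,f), marked(b), marked(d), marked(f)}  (14 atoms)
F2 = F1 ∪ {inpos(b,d), inpos(b,f), inpos(d,b), inpos(d,d), inpos(d,f), inpos(e,b), inpos(e,d), inpos(e,f), inpos(f,b), inpos(f,d)}  (24 atoms)
goal ⊆ F2  ⇒  h_max = 2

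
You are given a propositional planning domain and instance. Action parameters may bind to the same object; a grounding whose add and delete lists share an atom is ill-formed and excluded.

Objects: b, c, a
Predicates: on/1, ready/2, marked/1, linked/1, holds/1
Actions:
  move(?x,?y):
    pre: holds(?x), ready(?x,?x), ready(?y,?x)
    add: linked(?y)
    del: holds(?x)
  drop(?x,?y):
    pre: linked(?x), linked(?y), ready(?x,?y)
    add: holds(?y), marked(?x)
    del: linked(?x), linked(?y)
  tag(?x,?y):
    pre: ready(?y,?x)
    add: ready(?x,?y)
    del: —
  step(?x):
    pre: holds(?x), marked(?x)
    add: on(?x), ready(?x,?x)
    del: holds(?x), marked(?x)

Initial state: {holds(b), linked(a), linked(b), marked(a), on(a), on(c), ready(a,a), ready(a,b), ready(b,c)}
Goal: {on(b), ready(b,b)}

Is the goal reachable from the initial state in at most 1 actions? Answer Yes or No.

1. tag(b,a)  →  {holds(b), linked(a), linked(b), marked(a), on(a), on(c), ready(a,a), ready(a,b), ready(b,a), ready(b,c)}
2. drop(b,a)  →  {holds(a), holds(b), marked(a), marked(b), on(a), on(c), ready(a,a), ready(a,b), ready(b,a), ready(b,c)}
3. step(b)  →  {holds(a), marked(a), on(a), on(b), on(c), ready(a,a), ready(a,b), ready(b,a), ready(b,b), ready(b,c)}
optimal plan length = 3; 3 > 1

No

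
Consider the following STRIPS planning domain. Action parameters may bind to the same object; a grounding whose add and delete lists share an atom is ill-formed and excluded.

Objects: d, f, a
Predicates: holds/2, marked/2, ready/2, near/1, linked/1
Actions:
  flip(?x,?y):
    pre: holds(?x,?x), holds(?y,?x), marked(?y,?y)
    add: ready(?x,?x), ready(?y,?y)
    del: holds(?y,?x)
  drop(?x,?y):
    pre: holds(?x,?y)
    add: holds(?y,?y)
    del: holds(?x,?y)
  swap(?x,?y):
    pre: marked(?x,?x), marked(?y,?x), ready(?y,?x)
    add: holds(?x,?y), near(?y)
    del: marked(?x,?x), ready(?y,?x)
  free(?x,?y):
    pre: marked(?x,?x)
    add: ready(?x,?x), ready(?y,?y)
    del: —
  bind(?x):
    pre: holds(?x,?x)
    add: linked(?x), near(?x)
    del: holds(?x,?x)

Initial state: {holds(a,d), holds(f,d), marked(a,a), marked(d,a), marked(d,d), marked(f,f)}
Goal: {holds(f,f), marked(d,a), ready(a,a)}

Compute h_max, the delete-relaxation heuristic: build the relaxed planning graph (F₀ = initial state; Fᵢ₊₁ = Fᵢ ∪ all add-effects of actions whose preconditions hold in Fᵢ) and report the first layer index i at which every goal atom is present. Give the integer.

F0 = init (6 atoms)
F1 = F0 ∪ {holds(d,d), ready(a,a), ready(d,d), ready(f,f)}  (10 atoms)
F2 = F1 ∪ {holds(a,a), holds(f,f), linked(d), near(a), near(d), near(f)}  (16 atoms)
goal ⊆ F2  ⇒  h_max = 2

2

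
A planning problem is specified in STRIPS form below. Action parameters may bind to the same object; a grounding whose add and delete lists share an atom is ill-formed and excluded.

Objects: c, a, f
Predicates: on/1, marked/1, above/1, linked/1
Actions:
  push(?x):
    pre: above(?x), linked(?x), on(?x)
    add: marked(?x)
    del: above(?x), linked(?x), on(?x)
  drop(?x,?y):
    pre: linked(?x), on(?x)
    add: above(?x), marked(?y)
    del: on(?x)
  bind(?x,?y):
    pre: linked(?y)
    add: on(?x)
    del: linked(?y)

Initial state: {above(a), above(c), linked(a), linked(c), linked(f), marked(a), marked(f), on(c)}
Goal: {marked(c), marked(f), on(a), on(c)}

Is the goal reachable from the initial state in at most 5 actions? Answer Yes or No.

Yes

1. push(c)  →  {above(a), linked(a), linked(f), marked(a), marked(c), marked(f)}
2. bind(c,a)  →  {above(a), linked(f), marked(a), marked(c), marked(f), on(c)}
3. bind(a,f)  →  {above(a), marked(a), marked(c), marked(f), on(a), on(c)}
optimal plan length = 3; 3 ≤ 5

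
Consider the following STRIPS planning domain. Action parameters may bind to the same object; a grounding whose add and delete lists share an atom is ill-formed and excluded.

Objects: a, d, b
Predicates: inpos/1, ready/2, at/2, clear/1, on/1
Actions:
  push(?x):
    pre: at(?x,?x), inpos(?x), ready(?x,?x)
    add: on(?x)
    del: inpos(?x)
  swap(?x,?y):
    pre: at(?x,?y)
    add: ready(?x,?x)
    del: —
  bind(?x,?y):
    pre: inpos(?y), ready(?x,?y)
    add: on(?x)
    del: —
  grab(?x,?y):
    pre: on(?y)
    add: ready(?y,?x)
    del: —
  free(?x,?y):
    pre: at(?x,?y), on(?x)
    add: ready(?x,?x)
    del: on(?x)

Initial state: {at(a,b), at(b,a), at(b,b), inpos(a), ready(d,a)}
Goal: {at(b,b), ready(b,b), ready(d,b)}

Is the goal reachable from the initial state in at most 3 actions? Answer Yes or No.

1. swap(b,a)  →  {at(a,b), at(b,a), at(b,b), inpos(a), ready(b,b), ready(d,a)}
2. bind(d,a)  →  {at(a,b), at(b,a), at(b,b), inpos(a), on(d), ready(b,b), ready(d,a)}
3. grab(b,d)  →  {at(a,b), at(b,a), at(b,b), inpos(a), on(d), ready(b,b), ready(d,a), ready(d,b)}
optimal plan length = 3; 3 ≤ 3

Yes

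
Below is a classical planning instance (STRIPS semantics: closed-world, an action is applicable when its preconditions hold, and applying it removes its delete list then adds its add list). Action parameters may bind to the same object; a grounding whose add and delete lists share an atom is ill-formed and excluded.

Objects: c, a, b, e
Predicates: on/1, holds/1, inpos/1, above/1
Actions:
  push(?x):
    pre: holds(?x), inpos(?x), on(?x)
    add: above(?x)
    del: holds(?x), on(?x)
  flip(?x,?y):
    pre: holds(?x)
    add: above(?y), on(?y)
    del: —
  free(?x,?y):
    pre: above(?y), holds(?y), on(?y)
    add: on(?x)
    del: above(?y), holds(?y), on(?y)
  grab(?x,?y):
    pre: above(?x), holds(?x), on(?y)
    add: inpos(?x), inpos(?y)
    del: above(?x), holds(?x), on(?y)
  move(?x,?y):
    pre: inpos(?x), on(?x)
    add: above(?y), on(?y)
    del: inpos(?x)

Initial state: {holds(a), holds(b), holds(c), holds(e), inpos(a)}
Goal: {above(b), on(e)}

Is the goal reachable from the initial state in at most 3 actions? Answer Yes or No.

Yes

1. flip(c,b)  →  {above(b), holds(a), holds(b), holds(c), holds(e), inpos(a), on(b)}
2. flip(c,e)  →  {above(b), above(e), holds(a), holds(b), holds(c), holds(e), inpos(a), on(b), on(e)}
optimal plan length = 2; 2 ≤ 3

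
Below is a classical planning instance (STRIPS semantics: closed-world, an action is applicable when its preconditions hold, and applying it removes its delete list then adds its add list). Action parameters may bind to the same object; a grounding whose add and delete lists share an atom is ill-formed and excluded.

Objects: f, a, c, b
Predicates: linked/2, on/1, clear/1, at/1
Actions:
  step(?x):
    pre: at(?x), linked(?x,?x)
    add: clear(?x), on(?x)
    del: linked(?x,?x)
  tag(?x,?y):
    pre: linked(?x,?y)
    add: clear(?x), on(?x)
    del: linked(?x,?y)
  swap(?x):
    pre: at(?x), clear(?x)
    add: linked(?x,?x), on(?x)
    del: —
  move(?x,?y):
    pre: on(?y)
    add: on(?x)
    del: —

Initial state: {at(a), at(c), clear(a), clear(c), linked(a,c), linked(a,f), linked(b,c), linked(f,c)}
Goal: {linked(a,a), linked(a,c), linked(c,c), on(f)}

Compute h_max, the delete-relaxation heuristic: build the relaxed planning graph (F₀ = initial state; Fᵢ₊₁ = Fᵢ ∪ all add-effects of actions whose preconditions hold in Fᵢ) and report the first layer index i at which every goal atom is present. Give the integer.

F0 = init (8 atoms)
F1 = F0 ∪ {clear(b), clear(f), linked(a,a), linked(c,c), on(a), on(b), on(c), on(f)}  (16 atoms)
goal ⊆ F1  ⇒  h_max = 1

1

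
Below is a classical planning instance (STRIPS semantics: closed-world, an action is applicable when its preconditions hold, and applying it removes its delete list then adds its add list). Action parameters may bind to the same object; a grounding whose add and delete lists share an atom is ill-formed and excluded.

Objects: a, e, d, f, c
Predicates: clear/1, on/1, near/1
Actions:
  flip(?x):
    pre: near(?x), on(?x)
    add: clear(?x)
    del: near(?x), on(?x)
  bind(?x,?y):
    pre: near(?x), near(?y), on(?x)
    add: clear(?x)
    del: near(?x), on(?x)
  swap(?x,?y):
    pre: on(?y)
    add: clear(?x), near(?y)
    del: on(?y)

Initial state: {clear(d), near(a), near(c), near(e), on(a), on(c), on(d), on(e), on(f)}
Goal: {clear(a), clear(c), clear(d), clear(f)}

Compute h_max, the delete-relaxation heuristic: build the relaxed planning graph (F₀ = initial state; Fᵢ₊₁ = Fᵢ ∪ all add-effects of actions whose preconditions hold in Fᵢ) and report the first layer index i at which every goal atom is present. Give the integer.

1

F0 = init (9 atoms)
F1 = F0 ∪ {clear(a), clear(c), clear(e), clear(f), near(d), near(f)}  (15 atoms)
goal ⊆ F1  ⇒  h_max = 1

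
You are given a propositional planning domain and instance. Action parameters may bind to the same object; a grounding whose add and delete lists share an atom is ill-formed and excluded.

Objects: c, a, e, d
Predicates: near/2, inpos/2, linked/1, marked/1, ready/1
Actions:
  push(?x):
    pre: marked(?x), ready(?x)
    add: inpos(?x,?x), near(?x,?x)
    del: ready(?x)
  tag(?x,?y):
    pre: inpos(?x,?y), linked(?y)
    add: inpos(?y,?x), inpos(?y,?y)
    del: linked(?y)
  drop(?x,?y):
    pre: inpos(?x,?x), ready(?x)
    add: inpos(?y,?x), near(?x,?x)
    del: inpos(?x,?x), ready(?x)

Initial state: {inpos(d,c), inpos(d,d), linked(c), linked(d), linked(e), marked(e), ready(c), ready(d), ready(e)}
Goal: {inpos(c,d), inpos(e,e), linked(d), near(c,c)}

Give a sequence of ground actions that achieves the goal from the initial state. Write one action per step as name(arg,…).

1. push(e)  →  {inpos(d,c), inpos(d,d), inpos(e,e), linked(c), linked(d), linked(e), marked(e), near(e,e), ready(c), ready(d)}
2. tag(d,c)  →  {inpos(c,c), inpos(c,d), inpos(d,c), inpos(d,d), inpos(e,e), linked(d), linked(e), marked(e), near(e,e), ready(c), ready(d)}
3. drop(c,a)  →  {inpos(a,c), inpos(c,d), inpos(d,c), inpos(d,d), inpos(e,e), linked(d), linked(e), marked(e), near(c,c), near(e,e), ready(d)}

push(e); tag(d,c); drop(c,a)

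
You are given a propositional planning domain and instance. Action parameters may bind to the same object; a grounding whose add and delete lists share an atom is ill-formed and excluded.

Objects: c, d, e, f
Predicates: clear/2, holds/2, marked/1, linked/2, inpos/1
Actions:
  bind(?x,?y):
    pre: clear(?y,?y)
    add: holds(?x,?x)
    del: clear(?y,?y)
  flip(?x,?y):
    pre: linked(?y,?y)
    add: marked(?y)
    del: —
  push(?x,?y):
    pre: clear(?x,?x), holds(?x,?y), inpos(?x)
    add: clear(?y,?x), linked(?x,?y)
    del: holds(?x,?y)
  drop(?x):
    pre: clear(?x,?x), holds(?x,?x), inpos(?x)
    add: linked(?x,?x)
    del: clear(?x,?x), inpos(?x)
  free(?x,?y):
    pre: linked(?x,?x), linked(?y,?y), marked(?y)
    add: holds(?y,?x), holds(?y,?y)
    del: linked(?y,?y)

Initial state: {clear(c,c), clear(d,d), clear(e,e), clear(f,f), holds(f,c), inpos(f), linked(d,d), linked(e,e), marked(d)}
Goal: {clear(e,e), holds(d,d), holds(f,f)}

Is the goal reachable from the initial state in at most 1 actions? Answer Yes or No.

1. bind(d,c)  →  {clear(d,d), clear(e,e), clear(f,f), holds(d,d), holds(f,c), inpos(f), linked(d,d), linked(e,e), marked(d)}
2. bind(f,d)  →  {clear(e,e), clear(f,f), holds(d,d), holds(f,c), holds(f,f), inpos(f), linked(d,d), linked(e,e), marked(d)}
optimal plan length = 2; 2 > 1

No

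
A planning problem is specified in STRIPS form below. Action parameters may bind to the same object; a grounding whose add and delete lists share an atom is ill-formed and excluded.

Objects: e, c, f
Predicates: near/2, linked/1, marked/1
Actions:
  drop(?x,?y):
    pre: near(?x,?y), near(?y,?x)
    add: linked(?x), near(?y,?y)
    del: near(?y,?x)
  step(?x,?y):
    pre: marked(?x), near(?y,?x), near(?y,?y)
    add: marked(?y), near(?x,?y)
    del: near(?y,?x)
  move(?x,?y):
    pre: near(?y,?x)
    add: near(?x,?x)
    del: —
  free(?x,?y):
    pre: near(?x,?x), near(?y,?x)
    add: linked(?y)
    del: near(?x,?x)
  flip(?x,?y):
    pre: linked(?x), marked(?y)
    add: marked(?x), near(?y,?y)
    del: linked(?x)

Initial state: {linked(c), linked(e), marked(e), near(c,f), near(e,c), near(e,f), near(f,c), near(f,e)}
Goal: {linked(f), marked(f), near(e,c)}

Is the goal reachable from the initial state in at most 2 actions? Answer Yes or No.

No

1. drop(c,f)  →  {linked(c), linked(e), marked(e), near(c,f), near(e,c), near(e,f), near(f,e), near(f,f)}
2. drop(f,e)  →  {linked(c), linked(e), linked(f), marked(e), near(c,f), near(e,c), near(e,e), near(f,e), near(f,f)}
3. step(e,f)  →  {linked(c), linked(e), linked(f), marked(e), marked(f), near(c,f), near(e,c), near(e,e), near(e,f), near(f,f)}
optimal plan length = 3; 3 > 2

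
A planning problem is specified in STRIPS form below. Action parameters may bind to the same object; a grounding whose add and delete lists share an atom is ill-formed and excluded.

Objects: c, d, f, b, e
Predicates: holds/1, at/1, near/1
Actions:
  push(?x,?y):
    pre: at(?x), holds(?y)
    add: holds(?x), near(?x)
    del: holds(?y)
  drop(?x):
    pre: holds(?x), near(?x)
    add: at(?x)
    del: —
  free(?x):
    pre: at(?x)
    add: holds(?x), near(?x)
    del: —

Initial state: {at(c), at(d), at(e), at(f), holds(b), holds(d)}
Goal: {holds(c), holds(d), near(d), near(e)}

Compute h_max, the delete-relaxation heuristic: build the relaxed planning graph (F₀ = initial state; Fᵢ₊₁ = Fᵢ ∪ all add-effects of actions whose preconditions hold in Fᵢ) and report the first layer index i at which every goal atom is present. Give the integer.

F0 = init (6 atoms)
F1 = F0 ∪ {holds(c), holds(e), holds(f), near(c), near(d), near(e), near(f)}  (13 atoms)
goal ⊆ F1  ⇒  h_max = 1

1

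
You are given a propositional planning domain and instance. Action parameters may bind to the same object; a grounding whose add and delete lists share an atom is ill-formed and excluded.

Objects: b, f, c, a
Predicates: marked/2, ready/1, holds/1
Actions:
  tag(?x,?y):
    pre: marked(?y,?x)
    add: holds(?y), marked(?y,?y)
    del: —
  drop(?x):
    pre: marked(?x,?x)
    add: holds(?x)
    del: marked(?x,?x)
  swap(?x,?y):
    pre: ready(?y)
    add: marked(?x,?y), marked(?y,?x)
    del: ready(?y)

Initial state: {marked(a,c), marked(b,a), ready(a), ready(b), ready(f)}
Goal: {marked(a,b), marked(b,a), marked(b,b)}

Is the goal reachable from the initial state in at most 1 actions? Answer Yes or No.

1. tag(a,b)  →  {holds(b), marked(a,c), marked(b,a), marked(b,b), ready(a), ready(b), ready(f)}
2. swap(b,a)  →  {holds(b), marked(a,b), marked(a,c), marked(b,a), marked(b,b), ready(b), ready(f)}
optimal plan length = 2; 2 > 1

No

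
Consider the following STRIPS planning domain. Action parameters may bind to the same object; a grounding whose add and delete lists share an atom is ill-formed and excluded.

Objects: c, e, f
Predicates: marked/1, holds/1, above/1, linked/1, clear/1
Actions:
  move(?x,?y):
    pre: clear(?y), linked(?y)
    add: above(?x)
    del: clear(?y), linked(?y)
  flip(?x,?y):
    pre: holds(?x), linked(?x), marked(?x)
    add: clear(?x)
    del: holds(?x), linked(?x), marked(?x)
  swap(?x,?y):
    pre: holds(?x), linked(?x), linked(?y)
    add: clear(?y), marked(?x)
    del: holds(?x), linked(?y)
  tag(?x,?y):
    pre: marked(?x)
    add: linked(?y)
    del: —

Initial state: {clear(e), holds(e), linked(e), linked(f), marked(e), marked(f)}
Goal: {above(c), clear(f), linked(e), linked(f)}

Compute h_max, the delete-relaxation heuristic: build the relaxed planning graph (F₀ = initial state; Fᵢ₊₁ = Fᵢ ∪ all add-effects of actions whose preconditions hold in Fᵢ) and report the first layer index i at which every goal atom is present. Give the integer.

F0 = init (6 atoms)
F1 = F0 ∪ {above(c), above(e), above(f), clear(f), linked(c)}  (11 atoms)
goal ⊆ F1  ⇒  h_max = 1

1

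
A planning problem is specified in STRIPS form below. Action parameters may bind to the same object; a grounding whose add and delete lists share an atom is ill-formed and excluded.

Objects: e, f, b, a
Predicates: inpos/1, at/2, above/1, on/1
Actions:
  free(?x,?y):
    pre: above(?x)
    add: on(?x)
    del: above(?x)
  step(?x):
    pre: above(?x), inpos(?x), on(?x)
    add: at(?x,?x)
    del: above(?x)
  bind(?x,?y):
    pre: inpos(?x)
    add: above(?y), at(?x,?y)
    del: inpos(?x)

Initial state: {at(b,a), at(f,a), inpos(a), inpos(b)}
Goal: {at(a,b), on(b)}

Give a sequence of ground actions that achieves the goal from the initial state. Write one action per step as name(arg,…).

bind(a,b); free(b,e)

1. bind(a,b)  →  {above(b), at(a,b), at(b,a), at(f,a), inpos(b)}
2. free(b,e)  →  {at(a,b), at(b,a), at(f,a), inpos(b), on(b)}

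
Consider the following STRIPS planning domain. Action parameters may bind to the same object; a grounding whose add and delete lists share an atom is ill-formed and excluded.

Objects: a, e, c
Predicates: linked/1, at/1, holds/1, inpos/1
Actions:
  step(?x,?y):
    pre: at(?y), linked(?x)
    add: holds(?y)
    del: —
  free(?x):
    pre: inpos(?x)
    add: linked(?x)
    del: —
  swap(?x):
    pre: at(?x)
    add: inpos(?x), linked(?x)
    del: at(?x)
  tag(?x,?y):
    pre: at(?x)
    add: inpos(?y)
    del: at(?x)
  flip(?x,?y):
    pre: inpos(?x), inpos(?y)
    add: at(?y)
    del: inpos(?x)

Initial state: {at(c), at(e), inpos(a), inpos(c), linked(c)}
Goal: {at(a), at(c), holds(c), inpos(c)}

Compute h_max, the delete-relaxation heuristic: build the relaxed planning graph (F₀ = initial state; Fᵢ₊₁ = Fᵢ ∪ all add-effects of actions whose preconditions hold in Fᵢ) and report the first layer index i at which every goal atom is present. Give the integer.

1

F0 = init (5 atoms)
F1 = F0 ∪ {at(a), holds(c), holds(e), inpos(e), linked(a), linked(e)}  (11 atoms)
goal ⊆ F1  ⇒  h_max = 1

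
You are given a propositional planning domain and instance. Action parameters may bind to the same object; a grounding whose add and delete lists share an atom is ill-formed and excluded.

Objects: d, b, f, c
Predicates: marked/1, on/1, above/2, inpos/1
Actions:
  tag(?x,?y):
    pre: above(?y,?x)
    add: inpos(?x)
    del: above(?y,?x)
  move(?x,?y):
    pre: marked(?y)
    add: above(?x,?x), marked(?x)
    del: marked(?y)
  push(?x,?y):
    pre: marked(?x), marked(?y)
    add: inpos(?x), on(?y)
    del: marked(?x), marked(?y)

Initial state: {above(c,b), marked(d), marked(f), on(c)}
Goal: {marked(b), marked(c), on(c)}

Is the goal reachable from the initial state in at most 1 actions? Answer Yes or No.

No

1. move(b,d)  →  {above(b,b), above(c,b), marked(b), marked(f), on(c)}
2. move(c,f)  →  {above(b,b), above(c,b), above(c,c), marked(b), marked(c), on(c)}
optimal plan length = 2; 2 > 1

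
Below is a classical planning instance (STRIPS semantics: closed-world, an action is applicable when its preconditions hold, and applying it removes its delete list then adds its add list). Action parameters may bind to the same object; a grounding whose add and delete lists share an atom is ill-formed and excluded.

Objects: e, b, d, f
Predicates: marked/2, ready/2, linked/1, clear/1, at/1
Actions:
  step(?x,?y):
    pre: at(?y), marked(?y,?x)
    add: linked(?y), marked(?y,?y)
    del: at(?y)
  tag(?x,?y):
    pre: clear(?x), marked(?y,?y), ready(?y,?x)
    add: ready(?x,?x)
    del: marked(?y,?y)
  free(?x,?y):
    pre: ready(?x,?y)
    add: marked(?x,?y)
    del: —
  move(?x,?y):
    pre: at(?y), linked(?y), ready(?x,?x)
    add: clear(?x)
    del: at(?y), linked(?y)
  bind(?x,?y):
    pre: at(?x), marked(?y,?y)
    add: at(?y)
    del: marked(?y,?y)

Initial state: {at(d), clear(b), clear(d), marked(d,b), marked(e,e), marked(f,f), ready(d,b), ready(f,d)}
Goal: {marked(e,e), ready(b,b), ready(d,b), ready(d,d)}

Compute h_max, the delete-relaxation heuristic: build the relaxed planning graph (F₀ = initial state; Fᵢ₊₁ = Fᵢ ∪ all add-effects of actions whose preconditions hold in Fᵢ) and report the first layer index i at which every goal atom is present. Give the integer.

F0 = init (8 atoms)
F1 = F0 ∪ {at(e), at(f), linked(d), marked(d,d), marked(f,d), ready(d,d)}  (14 atoms)
F2 = F1 ∪ {linked(e), linked(f), ready(b,b)}  (17 atoms)
goal ⊆ F2  ⇒  h_max = 2

2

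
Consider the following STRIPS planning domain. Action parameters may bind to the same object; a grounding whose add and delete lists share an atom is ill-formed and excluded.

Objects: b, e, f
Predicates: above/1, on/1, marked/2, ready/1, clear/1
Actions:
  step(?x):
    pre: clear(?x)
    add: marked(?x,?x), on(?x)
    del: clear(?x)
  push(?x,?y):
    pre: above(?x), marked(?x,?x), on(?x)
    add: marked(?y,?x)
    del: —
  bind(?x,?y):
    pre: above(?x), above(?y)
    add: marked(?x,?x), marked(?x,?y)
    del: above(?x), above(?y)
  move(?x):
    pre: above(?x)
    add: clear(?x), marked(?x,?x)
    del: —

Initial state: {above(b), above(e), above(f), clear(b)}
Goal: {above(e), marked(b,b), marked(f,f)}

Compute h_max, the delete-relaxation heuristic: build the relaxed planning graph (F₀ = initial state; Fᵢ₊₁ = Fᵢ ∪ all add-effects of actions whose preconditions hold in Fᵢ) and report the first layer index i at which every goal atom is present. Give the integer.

1

F0 = init (4 atoms)
F1 = F0 ∪ {clear(e), clear(f), marked(b,b), marked(b,e), marked(b,f), marked(e,b), marked(e,e), marked(e,f), marked(f,b), marked(f,e), marked(f,f), on(b)}  (16 atoms)
goal ⊆ F1  ⇒  h_max = 1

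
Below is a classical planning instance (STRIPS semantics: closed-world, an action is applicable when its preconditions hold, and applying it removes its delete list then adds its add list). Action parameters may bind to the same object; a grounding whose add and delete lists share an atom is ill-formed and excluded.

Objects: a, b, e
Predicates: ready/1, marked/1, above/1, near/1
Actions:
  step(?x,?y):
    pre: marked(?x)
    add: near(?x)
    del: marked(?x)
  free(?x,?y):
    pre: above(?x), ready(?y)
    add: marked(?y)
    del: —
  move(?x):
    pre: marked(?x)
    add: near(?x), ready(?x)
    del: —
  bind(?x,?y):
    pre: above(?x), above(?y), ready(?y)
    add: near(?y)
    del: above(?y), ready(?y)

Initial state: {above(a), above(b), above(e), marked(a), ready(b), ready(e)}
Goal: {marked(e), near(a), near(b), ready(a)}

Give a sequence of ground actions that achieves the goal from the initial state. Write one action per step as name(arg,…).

free(a,e); move(a); bind(a,b)

1. free(a,e)  →  {above(a), above(b), above(e), marked(a), marked(e), ready(b), ready(e)}
2. move(a)  →  {above(a), above(b), above(e), marked(a), marked(e), near(a), ready(a), ready(b), ready(e)}
3. bind(a,b)  →  {above(a), above(e), marked(a), marked(e), near(a), near(b), ready(a), ready(e)}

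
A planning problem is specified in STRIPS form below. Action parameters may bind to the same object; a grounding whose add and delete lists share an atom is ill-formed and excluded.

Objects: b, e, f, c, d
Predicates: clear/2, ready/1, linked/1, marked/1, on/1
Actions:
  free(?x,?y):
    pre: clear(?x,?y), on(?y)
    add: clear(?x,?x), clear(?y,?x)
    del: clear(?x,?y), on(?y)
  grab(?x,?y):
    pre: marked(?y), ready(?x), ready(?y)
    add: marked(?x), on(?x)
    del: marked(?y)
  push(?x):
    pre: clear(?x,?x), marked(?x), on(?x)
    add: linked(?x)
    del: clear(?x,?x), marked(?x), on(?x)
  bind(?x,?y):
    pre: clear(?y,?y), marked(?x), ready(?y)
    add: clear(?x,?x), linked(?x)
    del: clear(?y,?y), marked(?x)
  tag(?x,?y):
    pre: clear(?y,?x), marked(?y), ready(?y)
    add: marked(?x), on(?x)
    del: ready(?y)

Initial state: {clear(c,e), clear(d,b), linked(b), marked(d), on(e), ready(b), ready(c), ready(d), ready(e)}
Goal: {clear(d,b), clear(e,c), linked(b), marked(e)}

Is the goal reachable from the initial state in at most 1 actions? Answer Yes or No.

No

1. free(c,e)  →  {clear(c,c), clear(d,b), clear(e,c), linked(b), marked(d), ready(b), ready(c), ready(d), ready(e)}
2. grab(e,d)  →  {clear(c,c), clear(d,b), clear(e,c), linked(b), marked(e), on(e), ready(b), ready(c), ready(d), ready(e)}
optimal plan length = 2; 2 > 1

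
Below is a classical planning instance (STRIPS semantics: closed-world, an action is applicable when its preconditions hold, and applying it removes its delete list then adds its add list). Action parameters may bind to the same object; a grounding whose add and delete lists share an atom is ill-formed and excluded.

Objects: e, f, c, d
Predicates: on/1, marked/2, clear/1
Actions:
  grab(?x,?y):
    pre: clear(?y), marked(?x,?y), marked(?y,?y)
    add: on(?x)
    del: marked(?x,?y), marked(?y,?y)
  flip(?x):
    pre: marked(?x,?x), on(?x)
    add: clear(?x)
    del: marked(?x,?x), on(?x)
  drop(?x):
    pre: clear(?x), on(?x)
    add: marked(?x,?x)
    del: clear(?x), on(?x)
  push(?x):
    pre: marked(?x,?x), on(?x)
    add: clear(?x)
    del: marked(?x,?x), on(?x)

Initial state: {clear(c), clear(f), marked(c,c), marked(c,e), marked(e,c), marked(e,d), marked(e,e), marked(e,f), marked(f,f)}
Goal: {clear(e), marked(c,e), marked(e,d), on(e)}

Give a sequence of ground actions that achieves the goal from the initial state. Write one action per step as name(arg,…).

grab(e,f); flip(e); grab(e,c)

1. grab(e,f)  →  {clear(c), clear(f), marked(c,c), marked(c,e), marked(e,c), marked(e,d), marked(e,e), on(e)}
2. flip(e)  →  {clear(c), clear(e), clear(f), marked(c,c), marked(c,e), marked(e,c), marked(e,d)}
3. grab(e,c)  →  {clear(c), clear(e), clear(f), marked(c,e), marked(e,d), on(e)}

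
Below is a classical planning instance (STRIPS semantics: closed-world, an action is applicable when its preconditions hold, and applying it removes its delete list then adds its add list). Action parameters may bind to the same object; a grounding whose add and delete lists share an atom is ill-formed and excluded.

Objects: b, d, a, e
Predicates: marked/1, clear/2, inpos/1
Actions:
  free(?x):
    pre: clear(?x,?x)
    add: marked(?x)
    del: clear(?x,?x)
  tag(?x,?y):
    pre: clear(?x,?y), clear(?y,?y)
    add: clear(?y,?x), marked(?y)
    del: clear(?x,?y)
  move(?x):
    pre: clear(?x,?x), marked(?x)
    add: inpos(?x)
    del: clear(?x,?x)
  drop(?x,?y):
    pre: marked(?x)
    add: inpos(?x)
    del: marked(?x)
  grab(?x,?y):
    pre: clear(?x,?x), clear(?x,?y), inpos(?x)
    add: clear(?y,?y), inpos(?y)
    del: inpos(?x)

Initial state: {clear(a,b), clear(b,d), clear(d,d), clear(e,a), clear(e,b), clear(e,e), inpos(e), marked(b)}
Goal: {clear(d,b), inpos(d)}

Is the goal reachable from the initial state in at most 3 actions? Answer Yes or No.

Yes

1. tag(b,d)  →  {clear(a,b), clear(d,b), clear(d,d), clear(e,a), clear(e,b), clear(e,e), inpos(e), marked(b), marked(d)}
2. move(d)  →  {clear(a,b), clear(d,b), clear(e,a), clear(e,b), clear(e,e), inpos(d), inpos(e), marked(b), marked(d)}
optimal plan length = 2; 2 ≤ 3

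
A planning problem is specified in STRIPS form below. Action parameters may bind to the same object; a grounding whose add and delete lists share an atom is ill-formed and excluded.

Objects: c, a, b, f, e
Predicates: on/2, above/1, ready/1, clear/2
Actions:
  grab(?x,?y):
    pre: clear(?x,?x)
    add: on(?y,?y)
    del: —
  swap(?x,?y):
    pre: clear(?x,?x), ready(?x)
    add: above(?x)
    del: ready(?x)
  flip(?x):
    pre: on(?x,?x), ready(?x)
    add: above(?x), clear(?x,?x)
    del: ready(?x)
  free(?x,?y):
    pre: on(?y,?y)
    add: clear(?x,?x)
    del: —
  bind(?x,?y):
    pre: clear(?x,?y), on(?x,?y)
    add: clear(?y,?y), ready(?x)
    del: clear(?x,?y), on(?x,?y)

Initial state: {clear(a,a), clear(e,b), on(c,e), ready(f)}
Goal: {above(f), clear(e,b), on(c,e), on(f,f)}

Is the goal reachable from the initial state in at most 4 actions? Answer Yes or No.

1. grab(a,f)  →  {clear(a,a), clear(e,b), on(c,e), on(f,f), ready(f)}
2. flip(f)  →  {above(f), clear(a,a), clear(e,b), clear(f,f), on(c,e), on(f,f)}
optimal plan length = 2; 2 ≤ 4

Yes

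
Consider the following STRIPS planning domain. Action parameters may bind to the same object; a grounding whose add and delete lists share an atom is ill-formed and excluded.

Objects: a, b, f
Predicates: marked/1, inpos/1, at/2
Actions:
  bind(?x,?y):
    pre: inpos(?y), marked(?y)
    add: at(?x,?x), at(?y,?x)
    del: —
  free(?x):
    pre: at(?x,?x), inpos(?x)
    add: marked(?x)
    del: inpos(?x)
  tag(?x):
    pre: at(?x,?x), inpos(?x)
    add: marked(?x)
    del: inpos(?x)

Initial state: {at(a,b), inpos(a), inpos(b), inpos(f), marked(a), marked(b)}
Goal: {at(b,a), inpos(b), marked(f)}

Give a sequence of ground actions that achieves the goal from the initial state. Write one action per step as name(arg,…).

1. bind(a,b)  →  {at(a,a), at(a,b), at(b,a), inpos(a), inpos(b), inpos(f), marked(a), marked(b)}
2. bind(f,a)  →  {at(a,a), at(a,b), at(a,f), at(b,a), at(f,f), inpos(a), inpos(b), inpos(f), marked(a), marked(b)}
3. free(f)  →  {at(a,a), at(a,b), at(a,f), at(b,a), at(f,f), inpos(a), inpos(b), marked(a), marked(b), marked(f)}

bind(a,b); bind(f,a); free(f)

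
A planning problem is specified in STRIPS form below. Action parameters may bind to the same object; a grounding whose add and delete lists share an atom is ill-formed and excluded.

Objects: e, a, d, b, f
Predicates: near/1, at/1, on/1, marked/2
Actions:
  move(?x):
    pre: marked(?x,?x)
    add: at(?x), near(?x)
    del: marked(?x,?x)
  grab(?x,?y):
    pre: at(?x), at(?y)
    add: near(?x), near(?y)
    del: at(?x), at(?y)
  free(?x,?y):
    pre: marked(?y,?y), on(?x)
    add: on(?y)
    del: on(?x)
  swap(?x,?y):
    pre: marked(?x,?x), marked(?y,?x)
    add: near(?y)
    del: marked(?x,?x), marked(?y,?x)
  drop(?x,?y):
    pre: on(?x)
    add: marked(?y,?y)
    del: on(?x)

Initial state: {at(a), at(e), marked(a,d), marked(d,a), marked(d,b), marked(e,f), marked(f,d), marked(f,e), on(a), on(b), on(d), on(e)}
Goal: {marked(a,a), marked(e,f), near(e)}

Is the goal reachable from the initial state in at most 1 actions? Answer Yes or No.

No

1. grab(e,e)  →  {at(a), marked(a,d), marked(d,a), marked(d,b), marked(e,f), marked(f,d), marked(f,e), near(e), on(a), on(b), on(d), on(e)}
2. drop(e,a)  →  {at(a), marked(a,a), marked(a,d), marked(d,a), marked(d,b), marked(e,f), marked(f,d), marked(f,e), near(e), on(a), on(b), on(d)}
optimal plan length = 2; 2 > 1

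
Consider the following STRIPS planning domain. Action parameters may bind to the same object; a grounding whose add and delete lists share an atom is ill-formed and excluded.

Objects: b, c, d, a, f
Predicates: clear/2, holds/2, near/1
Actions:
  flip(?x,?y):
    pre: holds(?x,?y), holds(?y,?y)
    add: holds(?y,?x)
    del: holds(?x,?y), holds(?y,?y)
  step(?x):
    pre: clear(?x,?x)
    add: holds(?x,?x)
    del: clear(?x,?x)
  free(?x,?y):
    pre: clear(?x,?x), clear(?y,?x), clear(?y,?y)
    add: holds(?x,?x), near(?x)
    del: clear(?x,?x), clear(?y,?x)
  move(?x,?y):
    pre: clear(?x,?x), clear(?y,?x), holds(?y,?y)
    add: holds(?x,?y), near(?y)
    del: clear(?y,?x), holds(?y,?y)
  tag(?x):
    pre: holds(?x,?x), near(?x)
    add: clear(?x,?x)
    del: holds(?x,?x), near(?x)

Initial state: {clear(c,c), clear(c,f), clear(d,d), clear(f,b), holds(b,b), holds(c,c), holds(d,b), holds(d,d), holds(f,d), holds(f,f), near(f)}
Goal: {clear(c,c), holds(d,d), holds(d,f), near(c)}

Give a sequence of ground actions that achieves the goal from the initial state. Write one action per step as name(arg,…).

flip(f,d); step(d); tag(f); move(f,c)

1. flip(f,d)  →  {clear(c,c), clear(c,f), clear(d,d), clear(f,b), holds(b,b), holds(c,c), holds(d,b), holds(d,f), holds(f,f), near(f)}
2. step(d)  →  {clear(c,c), clear(c,f), clear(f,b), holds(b,b), holds(c,c), holds(d,b), holds(d,d), holds(d,f), holds(f,f), near(f)}
3. tag(f)  →  {clear(c,c), clear(c,f), clear(f,b), clear(f,f), holds(b,b), holds(c,c), holds(d,b), holds(d,d), holds(d,f)}
4. move(f,c)  →  {clear(c,c), clear(f,b), clear(f,f), holds(b,b), holds(d,b), holds(d,d), holds(d,f), holds(f,c), near(c)}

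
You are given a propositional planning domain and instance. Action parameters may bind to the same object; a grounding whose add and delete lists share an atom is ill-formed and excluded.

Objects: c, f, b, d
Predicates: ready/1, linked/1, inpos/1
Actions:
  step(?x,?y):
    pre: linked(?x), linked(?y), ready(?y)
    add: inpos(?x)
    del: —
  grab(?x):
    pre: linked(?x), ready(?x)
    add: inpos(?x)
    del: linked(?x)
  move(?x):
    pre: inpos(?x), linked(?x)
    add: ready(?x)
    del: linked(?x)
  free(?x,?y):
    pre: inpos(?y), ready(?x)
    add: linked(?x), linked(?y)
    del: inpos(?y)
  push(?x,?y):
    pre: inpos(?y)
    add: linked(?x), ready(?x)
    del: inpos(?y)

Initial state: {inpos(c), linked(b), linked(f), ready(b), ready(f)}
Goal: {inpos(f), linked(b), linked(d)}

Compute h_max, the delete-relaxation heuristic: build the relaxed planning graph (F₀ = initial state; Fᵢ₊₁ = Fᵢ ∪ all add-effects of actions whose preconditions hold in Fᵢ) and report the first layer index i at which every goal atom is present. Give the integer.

1

F0 = init (5 atoms)
F1 = F0 ∪ {inpos(b), inpos(f), linked(c), linked(d), ready(c), ready(d)}  (11 atoms)
goal ⊆ F1  ⇒  h_max = 1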